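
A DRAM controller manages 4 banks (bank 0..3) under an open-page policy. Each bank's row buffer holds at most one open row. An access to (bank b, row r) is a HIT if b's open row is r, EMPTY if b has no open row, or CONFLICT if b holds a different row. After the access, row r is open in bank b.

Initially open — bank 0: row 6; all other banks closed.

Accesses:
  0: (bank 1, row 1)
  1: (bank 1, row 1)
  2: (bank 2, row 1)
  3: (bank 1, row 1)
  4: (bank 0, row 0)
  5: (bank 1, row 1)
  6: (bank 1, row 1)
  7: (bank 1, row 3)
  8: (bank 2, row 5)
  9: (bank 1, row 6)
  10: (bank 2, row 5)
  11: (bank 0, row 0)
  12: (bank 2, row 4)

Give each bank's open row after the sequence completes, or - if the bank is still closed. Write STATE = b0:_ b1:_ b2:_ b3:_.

step 0: bank1 None->1 [EMPTY]
step 1: bank1 1->1 [HIT]
step 2: bank2 None->1 [EMPTY]
step 3: bank1 1->1 [HIT]
step 4: bank0 6->0 [CONFLICT]
step 5: bank1 1->1 [HIT]
step 6: bank1 1->1 [HIT]
step 7: bank1 1->3 [CONFLICT]
step 8: bank2 1->5 [CONFLICT]
step 9: bank1 3->6 [CONFLICT]
step 10: bank2 5->5 [HIT]
step 11: bank0 0->0 [HIT]
step 12: bank2 5->4 [CONFLICT]

STATE = b0:0 b1:6 b2:4 b3:-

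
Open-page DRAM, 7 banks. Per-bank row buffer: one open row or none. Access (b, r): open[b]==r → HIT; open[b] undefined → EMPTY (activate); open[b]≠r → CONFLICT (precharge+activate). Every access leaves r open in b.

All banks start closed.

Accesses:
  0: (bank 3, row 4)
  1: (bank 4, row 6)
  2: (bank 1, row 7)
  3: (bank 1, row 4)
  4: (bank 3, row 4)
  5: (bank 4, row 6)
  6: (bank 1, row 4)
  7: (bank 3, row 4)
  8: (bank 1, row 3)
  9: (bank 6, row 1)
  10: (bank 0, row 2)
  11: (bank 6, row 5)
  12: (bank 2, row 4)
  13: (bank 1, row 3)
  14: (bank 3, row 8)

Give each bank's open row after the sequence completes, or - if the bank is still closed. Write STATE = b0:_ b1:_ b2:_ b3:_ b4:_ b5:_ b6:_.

STATE = b0:2 b1:3 b2:4 b3:8 b4:6 b5:- b6:5

step 0: bank3 None->4 [EMPTY]
step 1: bank4 None->6 [EMPTY]
step 2: bank1 None->7 [EMPTY]
step 3: bank1 7->4 [CONFLICT]
step 4: bank3 4->4 [HIT]
step 5: bank4 6->6 [HIT]
step 6: bank1 4->4 [HIT]
step 7: bank3 4->4 [HIT]
step 8: bank1 4->3 [CONFLICT]
step 9: bank6 None->1 [EMPTY]
step 10: bank0 None->2 [EMPTY]
step 11: bank6 1->5 [CONFLICT]
step 12: bank2 None->4 [EMPTY]
step 13: bank1 3->3 [HIT]
step 14: bank3 4->8 [CONFLICT]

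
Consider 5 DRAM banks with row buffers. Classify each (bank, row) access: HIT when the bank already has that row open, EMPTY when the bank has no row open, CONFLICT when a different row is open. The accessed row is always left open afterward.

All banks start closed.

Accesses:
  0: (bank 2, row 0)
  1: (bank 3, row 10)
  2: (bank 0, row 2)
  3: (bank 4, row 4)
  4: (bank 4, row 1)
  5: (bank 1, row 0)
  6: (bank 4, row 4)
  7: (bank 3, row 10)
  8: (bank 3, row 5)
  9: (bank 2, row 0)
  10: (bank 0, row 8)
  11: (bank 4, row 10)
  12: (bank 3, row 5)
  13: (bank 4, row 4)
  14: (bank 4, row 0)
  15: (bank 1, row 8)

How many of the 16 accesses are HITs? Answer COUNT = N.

COUNT = 3

0: bank 2 row 0 — prev None → EMPTY
1: bank 3 row 10 — prev None → EMPTY
2: bank 0 row 2 — prev None → EMPTY
3: bank 4 row 4 — prev None → EMPTY
4: bank 4 row 1 — prev 4 → CONFLICT
5: bank 1 row 0 — prev None → EMPTY
6: bank 4 row 4 — prev 1 → CONFLICT
7: bank 3 row 10 — prev 10 → HIT
8: bank 3 row 5 — prev 10 → CONFLICT
9: bank 2 row 0 — prev 0 → HIT
10: bank 0 row 8 — prev 2 → CONFLICT
11: bank 4 row 10 — prev 4 → CONFLICT
12: bank 3 row 5 — prev 5 → HIT
13: bank 4 row 4 — prev 10 → CONFLICT
14: bank 4 row 0 — prev 4 → CONFLICT
15: bank 1 row 8 — prev 0 → CONFLICT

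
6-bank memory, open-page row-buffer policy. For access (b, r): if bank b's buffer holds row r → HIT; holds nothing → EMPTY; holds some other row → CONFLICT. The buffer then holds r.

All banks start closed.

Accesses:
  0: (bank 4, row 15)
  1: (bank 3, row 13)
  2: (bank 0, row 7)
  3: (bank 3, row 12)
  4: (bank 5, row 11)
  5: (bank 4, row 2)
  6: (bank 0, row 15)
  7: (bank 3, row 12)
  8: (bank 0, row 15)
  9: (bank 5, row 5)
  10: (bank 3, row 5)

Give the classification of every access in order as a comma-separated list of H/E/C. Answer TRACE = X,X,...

step 0: bank4 None->15 [EMPTY]
step 1: bank3 None->13 [EMPTY]
step 2: bank0 None->7 [EMPTY]
step 3: bank3 13->12 [CONFLICT]
step 4: bank5 None->11 [EMPTY]
step 5: bank4 15->2 [CONFLICT]
step 6: bank0 7->15 [CONFLICT]
step 7: bank3 12->12 [HIT]
step 8: bank0 15->15 [HIT]
step 9: bank5 11->5 [CONFLICT]
step 10: bank3 12->5 [CONFLICT]

TRACE = E,E,E,C,E,C,C,H,H,C,C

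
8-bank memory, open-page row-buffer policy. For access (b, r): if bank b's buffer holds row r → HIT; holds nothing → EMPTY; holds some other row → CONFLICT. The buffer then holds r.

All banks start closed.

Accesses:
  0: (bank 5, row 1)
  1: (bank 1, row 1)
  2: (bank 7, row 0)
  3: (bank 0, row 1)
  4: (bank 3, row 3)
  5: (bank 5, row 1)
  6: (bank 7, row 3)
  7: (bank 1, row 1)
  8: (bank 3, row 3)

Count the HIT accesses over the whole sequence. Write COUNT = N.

COUNT = 3

step 0: bank5 None->1 [EMPTY]
step 1: bank1 None->1 [EMPTY]
step 2: bank7 None->0 [EMPTY]
step 3: bank0 None->1 [EMPTY]
step 4: bank3 None->3 [EMPTY]
step 5: bank5 1->1 [HIT]
step 6: bank7 0->3 [CONFLICT]
step 7: bank1 1->1 [HIT]
step 8: bank3 3->3 [HIT]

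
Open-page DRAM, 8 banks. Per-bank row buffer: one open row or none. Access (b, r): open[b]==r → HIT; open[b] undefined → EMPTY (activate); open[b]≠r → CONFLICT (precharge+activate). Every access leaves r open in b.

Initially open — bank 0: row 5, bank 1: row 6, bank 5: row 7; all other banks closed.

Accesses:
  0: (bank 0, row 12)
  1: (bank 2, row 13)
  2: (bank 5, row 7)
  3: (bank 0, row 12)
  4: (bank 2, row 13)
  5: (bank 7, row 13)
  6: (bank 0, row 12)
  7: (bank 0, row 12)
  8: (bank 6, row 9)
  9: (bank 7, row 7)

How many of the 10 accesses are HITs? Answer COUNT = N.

0: bank 0 row 12 — prev 5 → CONFLICT
1: bank 2 row 13 — prev None → EMPTY
2: bank 5 row 7 — prev 7 → HIT
3: bank 0 row 12 — prev 12 → HIT
4: bank 2 row 13 — prev 13 → HIT
5: bank 7 row 13 — prev None → EMPTY
6: bank 0 row 12 — prev 12 → HIT
7: bank 0 row 12 — prev 12 → HIT
8: bank 6 row 9 — prev None → EMPTY
9: bank 7 row 7 — prev 13 → CONFLICT

COUNT = 5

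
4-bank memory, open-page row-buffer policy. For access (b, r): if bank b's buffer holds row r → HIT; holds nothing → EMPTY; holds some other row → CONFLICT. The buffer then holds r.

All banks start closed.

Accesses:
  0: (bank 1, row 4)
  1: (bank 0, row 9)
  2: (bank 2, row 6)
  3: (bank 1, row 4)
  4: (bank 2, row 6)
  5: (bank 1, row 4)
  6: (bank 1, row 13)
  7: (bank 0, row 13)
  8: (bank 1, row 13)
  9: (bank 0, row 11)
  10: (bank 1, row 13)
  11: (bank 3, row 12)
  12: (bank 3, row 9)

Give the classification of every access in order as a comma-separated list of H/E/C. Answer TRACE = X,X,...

TRACE = E,E,E,H,H,H,C,C,H,C,H,E,C

0: bank 1 row 4 — prev None → EMPTY
1: bank 0 row 9 — prev None → EMPTY
2: bank 2 row 6 — prev None → EMPTY
3: bank 1 row 4 — prev 4 → HIT
4: bank 2 row 6 — prev 6 → HIT
5: bank 1 row 4 — prev 4 → HIT
6: bank 1 row 13 — prev 4 → CONFLICT
7: bank 0 row 13 — prev 9 → CONFLICT
8: bank 1 row 13 — prev 13 → HIT
9: bank 0 row 11 — prev 13 → CONFLICT
10: bank 1 row 13 — prev 13 → HIT
11: bank 3 row 12 — prev None → EMPTY
12: bank 3 row 9 — prev 12 → CONFLICT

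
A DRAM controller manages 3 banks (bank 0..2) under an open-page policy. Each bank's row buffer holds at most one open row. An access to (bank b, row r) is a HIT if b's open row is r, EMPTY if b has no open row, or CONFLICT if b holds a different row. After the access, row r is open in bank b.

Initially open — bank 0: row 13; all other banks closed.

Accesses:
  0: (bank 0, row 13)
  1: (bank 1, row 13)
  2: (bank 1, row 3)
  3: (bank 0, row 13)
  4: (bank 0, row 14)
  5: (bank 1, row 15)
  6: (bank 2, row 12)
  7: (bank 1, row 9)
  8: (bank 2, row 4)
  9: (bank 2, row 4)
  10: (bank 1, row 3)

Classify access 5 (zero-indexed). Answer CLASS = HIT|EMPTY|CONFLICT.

CLASS = CONFLICT

0: bank 0 row 13 — prev 13 → HIT
1: bank 1 row 13 — prev None → EMPTY
2: bank 1 row 3 — prev 13 → CONFLICT
3: bank 0 row 13 — prev 13 → HIT
4: bank 0 row 14 — prev 13 → CONFLICT
5: bank 1 row 15 — prev 3 → CONFLICT
6: bank 2 row 12 — prev None → EMPTY
7: bank 1 row 9 — prev 15 → CONFLICT
8: bank 2 row 4 — prev 12 → CONFLICT
9: bank 2 row 4 — prev 4 → HIT
10: bank 1 row 3 — prev 9 → CONFLICT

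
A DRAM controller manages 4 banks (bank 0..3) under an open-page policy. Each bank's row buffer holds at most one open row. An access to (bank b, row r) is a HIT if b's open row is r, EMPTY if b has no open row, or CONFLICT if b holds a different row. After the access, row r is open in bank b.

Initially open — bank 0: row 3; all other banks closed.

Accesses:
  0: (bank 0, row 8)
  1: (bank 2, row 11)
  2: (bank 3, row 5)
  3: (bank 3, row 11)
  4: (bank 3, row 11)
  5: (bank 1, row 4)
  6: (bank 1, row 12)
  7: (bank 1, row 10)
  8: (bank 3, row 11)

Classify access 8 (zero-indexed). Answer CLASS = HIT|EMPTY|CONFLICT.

CLASS = HIT

#0 (0,8) C  (was 3)
#1 (2,11) E
#2 (3,5) E
#3 (3,11) C  (was 5)
#4 (3,11) H  (was 11)
#5 (1,4) E
#6 (1,12) C  (was 4)
#7 (1,10) C  (was 12)
#8 (3,11) H  (was 11)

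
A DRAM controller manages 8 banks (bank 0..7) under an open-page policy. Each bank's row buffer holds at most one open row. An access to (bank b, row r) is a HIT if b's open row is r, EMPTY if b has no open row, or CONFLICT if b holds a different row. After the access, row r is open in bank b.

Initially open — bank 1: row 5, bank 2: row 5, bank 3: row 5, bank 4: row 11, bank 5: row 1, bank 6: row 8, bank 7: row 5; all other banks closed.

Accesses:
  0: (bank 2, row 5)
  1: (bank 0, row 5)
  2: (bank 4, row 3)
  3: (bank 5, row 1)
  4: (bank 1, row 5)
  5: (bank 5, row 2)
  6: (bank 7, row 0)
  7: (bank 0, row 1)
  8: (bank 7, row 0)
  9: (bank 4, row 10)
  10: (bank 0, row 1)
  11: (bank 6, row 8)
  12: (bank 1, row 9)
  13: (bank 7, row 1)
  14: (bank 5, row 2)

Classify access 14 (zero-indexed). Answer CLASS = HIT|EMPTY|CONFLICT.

0: bank 2 row 5 — prev 5 → HIT
1: bank 0 row 5 — prev None → EMPTY
2: bank 4 row 3 — prev 11 → CONFLICT
3: bank 5 row 1 — prev 1 → HIT
4: bank 1 row 5 — prev 5 → HIT
5: bank 5 row 2 — prev 1 → CONFLICT
6: bank 7 row 0 — prev 5 → CONFLICT
7: bank 0 row 1 — prev 5 → CONFLICT
8: bank 7 row 0 — prev 0 → HIT
9: bank 4 row 10 — prev 3 → CONFLICT
10: bank 0 row 1 — prev 1 → HIT
11: bank 6 row 8 — prev 8 → HIT
12: bank 1 row 9 — prev 5 → CONFLICT
13: bank 7 row 1 — prev 0 → CONFLICT
14: bank 5 row 2 — prev 2 → HIT

CLASS = HIT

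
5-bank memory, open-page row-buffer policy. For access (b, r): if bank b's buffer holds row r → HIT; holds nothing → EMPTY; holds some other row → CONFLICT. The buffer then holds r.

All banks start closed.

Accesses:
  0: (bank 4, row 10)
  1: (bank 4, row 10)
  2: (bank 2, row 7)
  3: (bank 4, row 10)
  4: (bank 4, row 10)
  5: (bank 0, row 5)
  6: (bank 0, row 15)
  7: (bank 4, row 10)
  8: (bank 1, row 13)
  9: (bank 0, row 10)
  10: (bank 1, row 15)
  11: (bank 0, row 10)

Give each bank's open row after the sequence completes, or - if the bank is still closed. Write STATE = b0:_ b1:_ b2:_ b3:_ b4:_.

STATE = b0:10 b1:15 b2:7 b3:- b4:10

  [0] b4 r10: no row ⇒ E
  [1] b4 r10: had r10 ⇒ H
  [2] b2 r7: no row ⇒ E
  [3] b4 r10: had r10 ⇒ H
  [4] b4 r10: had r10 ⇒ H
  [5] b0 r5: no row ⇒ E
  [6] b0 r15: had r5 ⇒ C
  [7] b4 r10: had r10 ⇒ H
  [8] b1 r13: no row ⇒ E
  [9] b0 r10: had r15 ⇒ C
  [10] b1 r15: had r13 ⇒ C
  [11] b0 r10: had r10 ⇒ H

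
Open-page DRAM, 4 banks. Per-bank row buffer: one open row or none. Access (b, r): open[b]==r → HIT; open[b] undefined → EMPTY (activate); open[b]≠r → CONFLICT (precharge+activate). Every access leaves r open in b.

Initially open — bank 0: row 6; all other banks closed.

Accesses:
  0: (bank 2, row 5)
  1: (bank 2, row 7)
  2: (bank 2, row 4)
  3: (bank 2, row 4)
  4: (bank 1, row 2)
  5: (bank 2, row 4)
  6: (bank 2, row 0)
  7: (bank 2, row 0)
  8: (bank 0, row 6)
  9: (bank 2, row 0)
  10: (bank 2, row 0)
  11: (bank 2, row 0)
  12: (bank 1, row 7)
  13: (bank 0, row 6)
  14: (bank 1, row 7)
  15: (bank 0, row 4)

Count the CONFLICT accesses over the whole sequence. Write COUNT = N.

COUNT = 5

#0 (2,5) E
#1 (2,7) C  (was 5)
#2 (2,4) C  (was 7)
#3 (2,4) H  (was 4)
#4 (1,2) E
#5 (2,4) H  (was 4)
#6 (2,0) C  (was 4)
#7 (2,0) H  (was 0)
#8 (0,6) H  (was 6)
#9 (2,0) H  (was 0)
#10 (2,0) H  (was 0)
#11 (2,0) H  (was 0)
#12 (1,7) C  (was 2)
#13 (0,6) H  (was 6)
#14 (1,7) H  (was 7)
#15 (0,4) C  (was 6)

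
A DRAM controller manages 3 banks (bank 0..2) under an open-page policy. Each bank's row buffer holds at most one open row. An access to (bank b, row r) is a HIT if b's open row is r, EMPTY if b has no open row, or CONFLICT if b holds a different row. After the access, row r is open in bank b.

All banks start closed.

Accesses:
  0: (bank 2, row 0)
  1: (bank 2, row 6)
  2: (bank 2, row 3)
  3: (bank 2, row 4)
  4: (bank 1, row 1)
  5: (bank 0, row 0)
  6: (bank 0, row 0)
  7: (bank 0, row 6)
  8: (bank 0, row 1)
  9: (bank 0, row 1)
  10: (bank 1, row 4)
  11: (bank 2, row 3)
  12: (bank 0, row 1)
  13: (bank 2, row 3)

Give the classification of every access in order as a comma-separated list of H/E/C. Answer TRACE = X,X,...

TRACE = E,C,C,C,E,E,H,C,C,H,C,C,H,H

#0 (2,0) E
#1 (2,6) C  (was 0)
#2 (2,3) C  (was 6)
#3 (2,4) C  (was 3)
#4 (1,1) E
#5 (0,0) E
#6 (0,0) H  (was 0)
#7 (0,6) C  (was 0)
#8 (0,1) C  (was 6)
#9 (0,1) H  (was 1)
#10 (1,4) C  (was 1)
#11 (2,3) C  (was 4)
#12 (0,1) H  (was 1)
#13 (2,3) H  (was 3)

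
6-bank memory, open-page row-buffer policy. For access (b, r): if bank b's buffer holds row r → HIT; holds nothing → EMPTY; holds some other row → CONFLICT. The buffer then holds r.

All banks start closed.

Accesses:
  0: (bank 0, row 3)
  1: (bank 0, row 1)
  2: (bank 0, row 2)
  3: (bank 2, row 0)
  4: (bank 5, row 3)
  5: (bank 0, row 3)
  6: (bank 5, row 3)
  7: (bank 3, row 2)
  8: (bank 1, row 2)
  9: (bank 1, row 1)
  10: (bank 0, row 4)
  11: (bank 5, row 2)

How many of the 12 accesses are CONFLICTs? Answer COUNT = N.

  [0] b0 r3: no row ⇒ E
  [1] b0 r1: had r3 ⇒ C
  [2] b0 r2: had r1 ⇒ C
  [3] b2 r0: no row ⇒ E
  [4] b5 r3: no row ⇒ E
  [5] b0 r3: had r2 ⇒ C
  [6] b5 r3: had r3 ⇒ H
  [7] b3 r2: no row ⇒ E
  [8] b1 r2: no row ⇒ E
  [9] b1 r1: had r2 ⇒ C
  [10] b0 r4: had r3 ⇒ C
  [11] b5 r2: had r3 ⇒ C

COUNT = 6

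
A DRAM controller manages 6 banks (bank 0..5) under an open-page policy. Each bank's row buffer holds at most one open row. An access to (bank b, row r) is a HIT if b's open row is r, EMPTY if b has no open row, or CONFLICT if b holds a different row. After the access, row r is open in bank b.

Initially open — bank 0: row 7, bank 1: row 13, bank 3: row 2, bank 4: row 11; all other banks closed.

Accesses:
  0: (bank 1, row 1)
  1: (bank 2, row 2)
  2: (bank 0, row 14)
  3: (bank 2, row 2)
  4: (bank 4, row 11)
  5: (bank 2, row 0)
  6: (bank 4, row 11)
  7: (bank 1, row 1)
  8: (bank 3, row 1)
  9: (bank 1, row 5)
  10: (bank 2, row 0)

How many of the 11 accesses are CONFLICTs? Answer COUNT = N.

COUNT = 5

  [0] b1 r1: had r13 ⇒ C
  [1] b2 r2: no row ⇒ E
  [2] b0 r14: had r7 ⇒ C
  [3] b2 r2: had r2 ⇒ H
  [4] b4 r11: had r11 ⇒ H
  [5] b2 r0: had r2 ⇒ C
  [6] b4 r11: had r11 ⇒ H
  [7] b1 r1: had r1 ⇒ H
  [8] b3 r1: had r2 ⇒ C
  [9] b1 r5: had r1 ⇒ C
  [10] b2 r0: had r0 ⇒ H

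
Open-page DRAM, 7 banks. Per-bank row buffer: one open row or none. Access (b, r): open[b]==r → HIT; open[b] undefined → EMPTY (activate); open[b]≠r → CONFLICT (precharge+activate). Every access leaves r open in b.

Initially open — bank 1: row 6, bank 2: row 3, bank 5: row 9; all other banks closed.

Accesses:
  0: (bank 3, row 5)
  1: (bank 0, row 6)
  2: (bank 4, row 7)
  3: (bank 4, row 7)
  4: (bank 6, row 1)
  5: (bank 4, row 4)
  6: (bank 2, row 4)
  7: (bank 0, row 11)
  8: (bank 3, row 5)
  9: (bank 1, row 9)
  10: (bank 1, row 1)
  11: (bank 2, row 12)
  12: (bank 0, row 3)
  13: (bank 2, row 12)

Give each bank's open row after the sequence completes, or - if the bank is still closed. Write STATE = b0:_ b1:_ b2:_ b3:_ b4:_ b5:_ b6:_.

STATE = b0:3 b1:1 b2:12 b3:5 b4:4 b5:9 b6:1

#0 (3,5) E
#1 (0,6) E
#2 (4,7) E
#3 (4,7) H  (was 7)
#4 (6,1) E
#5 (4,4) C  (was 7)
#6 (2,4) C  (was 3)
#7 (0,11) C  (was 6)
#8 (3,5) H  (was 5)
#9 (1,9) C  (was 6)
#10 (1,1) C  (was 9)
#11 (2,12) C  (was 4)
#12 (0,3) C  (was 11)
#13 (2,12) H  (was 12)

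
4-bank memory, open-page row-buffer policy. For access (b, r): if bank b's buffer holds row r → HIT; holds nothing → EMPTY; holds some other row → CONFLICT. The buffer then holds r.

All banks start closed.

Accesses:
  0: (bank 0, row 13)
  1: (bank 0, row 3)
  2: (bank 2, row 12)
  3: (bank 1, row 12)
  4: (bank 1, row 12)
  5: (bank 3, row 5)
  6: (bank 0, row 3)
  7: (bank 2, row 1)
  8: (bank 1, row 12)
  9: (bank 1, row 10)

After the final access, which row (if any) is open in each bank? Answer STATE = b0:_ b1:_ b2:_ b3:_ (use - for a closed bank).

0: bank 0 row 13 — prev None → EMPTY
1: bank 0 row 3 — prev 13 → CONFLICT
2: bank 2 row 12 — prev None → EMPTY
3: bank 1 row 12 — prev None → EMPTY
4: bank 1 row 12 — prev 12 → HIT
5: bank 3 row 5 — prev None → EMPTY
6: bank 0 row 3 — prev 3 → HIT
7: bank 2 row 1 — prev 12 → CONFLICT
8: bank 1 row 12 — prev 12 → HIT
9: bank 1 row 10 — prev 12 → CONFLICT

STATE = b0:3 b1:10 b2:1 b3:5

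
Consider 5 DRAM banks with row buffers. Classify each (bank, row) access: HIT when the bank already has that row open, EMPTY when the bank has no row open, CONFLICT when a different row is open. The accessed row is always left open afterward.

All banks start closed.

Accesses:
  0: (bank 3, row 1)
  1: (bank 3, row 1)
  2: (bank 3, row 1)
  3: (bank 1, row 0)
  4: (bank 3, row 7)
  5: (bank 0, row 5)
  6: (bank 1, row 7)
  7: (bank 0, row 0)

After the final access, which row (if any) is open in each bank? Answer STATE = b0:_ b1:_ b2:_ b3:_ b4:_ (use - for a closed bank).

STATE = b0:0 b1:7 b2:- b3:7 b4:-

#0 (3,1) E
#1 (3,1) H  (was 1)
#2 (3,1) H  (was 1)
#3 (1,0) E
#4 (3,7) C  (was 1)
#5 (0,5) E
#6 (1,7) C  (was 0)
#7 (0,0) C  (was 5)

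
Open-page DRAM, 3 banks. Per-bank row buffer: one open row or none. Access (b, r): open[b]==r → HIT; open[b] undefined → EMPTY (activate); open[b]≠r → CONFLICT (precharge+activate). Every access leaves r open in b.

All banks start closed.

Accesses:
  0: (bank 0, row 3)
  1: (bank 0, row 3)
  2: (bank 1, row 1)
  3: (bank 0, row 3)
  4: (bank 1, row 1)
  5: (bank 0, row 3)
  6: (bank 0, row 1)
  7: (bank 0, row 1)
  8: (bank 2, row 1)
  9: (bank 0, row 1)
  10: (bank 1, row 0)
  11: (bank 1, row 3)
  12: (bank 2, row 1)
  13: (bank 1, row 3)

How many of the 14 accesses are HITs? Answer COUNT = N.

COUNT = 8

0: bank 0 row 3 — prev None → EMPTY
1: bank 0 row 3 — prev 3 → HIT
2: bank 1 row 1 — prev None → EMPTY
3: bank 0 row 3 — prev 3 → HIT
4: bank 1 row 1 — prev 1 → HIT
5: bank 0 row 3 — prev 3 → HIT
6: bank 0 row 1 — prev 3 → CONFLICT
7: bank 0 row 1 — prev 1 → HIT
8: bank 2 row 1 — prev None → EMPTY
9: bank 0 row 1 — prev 1 → HIT
10: bank 1 row 0 — prev 1 → CONFLICT
11: bank 1 row 3 — prev 0 → CONFLICT
12: bank 2 row 1 — prev 1 → HIT
13: bank 1 row 3 — prev 3 → HIT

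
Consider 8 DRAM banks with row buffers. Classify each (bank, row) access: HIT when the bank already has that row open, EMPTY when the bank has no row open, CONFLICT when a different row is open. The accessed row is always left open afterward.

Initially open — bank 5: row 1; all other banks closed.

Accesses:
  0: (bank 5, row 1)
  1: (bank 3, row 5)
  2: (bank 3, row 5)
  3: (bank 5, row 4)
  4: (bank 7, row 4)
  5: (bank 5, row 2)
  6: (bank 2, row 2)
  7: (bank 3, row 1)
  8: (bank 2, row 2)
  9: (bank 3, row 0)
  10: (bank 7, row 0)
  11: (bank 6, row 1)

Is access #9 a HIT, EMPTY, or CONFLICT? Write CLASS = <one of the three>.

CLASS = CONFLICT

step 0: bank5 1->1 [HIT]
step 1: bank3 None->5 [EMPTY]
step 2: bank3 5->5 [HIT]
step 3: bank5 1->4 [CONFLICT]
step 4: bank7 None->4 [EMPTY]
step 5: bank5 4->2 [CONFLICT]
step 6: bank2 None->2 [EMPTY]
step 7: bank3 5->1 [CONFLICT]
step 8: bank2 2->2 [HIT]
step 9: bank3 1->0 [CONFLICT]
step 10: bank7 4->0 [CONFLICT]
step 11: bank6 None->1 [EMPTY]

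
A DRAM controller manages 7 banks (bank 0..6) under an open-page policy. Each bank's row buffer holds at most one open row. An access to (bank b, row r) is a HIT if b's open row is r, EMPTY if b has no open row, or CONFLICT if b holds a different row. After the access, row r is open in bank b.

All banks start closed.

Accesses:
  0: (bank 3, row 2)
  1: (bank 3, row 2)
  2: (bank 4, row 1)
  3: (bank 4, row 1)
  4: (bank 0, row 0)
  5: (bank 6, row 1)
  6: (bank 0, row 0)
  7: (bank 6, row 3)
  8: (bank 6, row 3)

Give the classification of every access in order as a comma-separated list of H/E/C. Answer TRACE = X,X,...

TRACE = E,H,E,H,E,E,H,C,H

#0 (3,2) E
#1 (3,2) H  (was 2)
#2 (4,1) E
#3 (4,1) H  (was 1)
#4 (0,0) E
#5 (6,1) E
#6 (0,0) H  (was 0)
#7 (6,3) C  (was 1)
#8 (6,3) H  (was 3)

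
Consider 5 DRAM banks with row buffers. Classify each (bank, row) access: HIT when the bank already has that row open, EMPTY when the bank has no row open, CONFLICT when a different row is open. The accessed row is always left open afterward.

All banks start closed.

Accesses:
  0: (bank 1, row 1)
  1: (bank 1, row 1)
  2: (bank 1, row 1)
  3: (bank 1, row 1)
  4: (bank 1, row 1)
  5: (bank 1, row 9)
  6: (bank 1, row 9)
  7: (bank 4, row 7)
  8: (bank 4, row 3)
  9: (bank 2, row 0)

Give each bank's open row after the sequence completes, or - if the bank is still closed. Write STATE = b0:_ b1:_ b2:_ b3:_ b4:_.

#0 (1,1) E
#1 (1,1) H  (was 1)
#2 (1,1) H  (was 1)
#3 (1,1) H  (was 1)
#4 (1,1) H  (was 1)
#5 (1,9) C  (was 1)
#6 (1,9) H  (was 9)
#7 (4,7) E
#8 (4,3) C  (was 7)
#9 (2,0) E

STATE = b0:- b1:9 b2:0 b3:- b4:3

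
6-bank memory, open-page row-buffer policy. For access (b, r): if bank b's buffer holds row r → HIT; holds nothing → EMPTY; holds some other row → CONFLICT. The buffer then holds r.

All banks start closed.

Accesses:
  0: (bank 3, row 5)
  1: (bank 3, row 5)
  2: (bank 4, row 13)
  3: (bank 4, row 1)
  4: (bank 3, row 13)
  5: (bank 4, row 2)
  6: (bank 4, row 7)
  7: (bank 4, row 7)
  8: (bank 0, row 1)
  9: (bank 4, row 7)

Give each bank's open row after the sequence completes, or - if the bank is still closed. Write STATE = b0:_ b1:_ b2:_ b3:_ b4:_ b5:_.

0: bank 3 row 5 — prev None → EMPTY
1: bank 3 row 5 — prev 5 → HIT
2: bank 4 row 13 — prev None → EMPTY
3: bank 4 row 1 — prev 13 → CONFLICT
4: bank 3 row 13 — prev 5 → CONFLICT
5: bank 4 row 2 — prev 1 → CONFLICT
6: bank 4 row 7 — prev 2 → CONFLICT
7: bank 4 row 7 — prev 7 → HIT
8: bank 0 row 1 — prev None → EMPTY
9: bank 4 row 7 — prev 7 → HIT

STATE = b0:1 b1:- b2:- b3:13 b4:7 b5:-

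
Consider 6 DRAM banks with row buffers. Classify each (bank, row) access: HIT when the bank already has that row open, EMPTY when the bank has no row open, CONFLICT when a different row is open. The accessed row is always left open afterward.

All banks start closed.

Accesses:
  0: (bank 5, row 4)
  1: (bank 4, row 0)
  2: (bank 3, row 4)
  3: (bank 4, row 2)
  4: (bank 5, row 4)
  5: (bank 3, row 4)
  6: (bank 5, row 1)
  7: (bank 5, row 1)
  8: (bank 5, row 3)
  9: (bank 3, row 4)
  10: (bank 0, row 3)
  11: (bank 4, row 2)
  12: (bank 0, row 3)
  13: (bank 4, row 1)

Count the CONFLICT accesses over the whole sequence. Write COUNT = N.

0: bank 5 row 4 — prev None → EMPTY
1: bank 4 row 0 — prev None → EMPTY
2: bank 3 row 4 — prev None → EMPTY
3: bank 4 row 2 — prev 0 → CONFLICT
4: bank 5 row 4 — prev 4 → HIT
5: bank 3 row 4 — prev 4 → HIT
6: bank 5 row 1 — prev 4 → CONFLICT
7: bank 5 row 1 — prev 1 → HIT
8: bank 5 row 3 — prev 1 → CONFLICT
9: bank 3 row 4 — prev 4 → HIT
10: bank 0 row 3 — prev None → EMPTY
11: bank 4 row 2 — prev 2 → HIT
12: bank 0 row 3 — prev 3 → HIT
13: bank 4 row 1 — prev 2 → CONFLICT

COUNT = 4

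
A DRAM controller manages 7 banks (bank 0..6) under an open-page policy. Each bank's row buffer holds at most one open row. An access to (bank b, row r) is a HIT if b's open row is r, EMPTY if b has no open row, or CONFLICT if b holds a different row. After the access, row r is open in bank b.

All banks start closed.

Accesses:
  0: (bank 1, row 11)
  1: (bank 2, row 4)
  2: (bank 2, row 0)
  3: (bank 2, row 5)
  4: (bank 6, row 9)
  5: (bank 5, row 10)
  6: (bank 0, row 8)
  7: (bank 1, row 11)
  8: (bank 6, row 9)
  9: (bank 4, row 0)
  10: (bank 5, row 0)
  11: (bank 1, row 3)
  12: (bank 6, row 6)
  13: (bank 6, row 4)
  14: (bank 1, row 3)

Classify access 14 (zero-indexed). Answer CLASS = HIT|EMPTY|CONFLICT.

#0 (1,11) E
#1 (2,4) E
#2 (2,0) C  (was 4)
#3 (2,5) C  (was 0)
#4 (6,9) E
#5 (5,10) E
#6 (0,8) E
#7 (1,11) H  (was 11)
#8 (6,9) H  (was 9)
#9 (4,0) E
#10 (5,0) C  (was 10)
#11 (1,3) C  (was 11)
#12 (6,6) C  (was 9)
#13 (6,4) C  (was 6)
#14 (1,3) H  (was 3)

CLASS = HIT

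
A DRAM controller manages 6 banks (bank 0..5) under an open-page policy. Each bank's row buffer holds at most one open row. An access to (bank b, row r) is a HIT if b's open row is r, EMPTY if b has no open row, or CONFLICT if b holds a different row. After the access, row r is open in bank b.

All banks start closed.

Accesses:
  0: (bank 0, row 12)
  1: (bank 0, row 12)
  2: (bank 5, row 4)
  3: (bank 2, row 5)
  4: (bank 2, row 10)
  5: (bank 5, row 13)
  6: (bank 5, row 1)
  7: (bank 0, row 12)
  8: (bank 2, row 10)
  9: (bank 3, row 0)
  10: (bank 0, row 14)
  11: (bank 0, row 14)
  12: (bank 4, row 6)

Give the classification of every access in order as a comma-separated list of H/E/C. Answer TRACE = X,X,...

TRACE = E,H,E,E,C,C,C,H,H,E,C,H,E

#0 (0,12) E
#1 (0,12) H  (was 12)
#2 (5,4) E
#3 (2,5) E
#4 (2,10) C  (was 5)
#5 (5,13) C  (was 4)
#6 (5,1) C  (was 13)
#7 (0,12) H  (was 12)
#8 (2,10) H  (was 10)
#9 (3,0) E
#10 (0,14) C  (was 12)
#11 (0,14) H  (was 14)
#12 (4,6) E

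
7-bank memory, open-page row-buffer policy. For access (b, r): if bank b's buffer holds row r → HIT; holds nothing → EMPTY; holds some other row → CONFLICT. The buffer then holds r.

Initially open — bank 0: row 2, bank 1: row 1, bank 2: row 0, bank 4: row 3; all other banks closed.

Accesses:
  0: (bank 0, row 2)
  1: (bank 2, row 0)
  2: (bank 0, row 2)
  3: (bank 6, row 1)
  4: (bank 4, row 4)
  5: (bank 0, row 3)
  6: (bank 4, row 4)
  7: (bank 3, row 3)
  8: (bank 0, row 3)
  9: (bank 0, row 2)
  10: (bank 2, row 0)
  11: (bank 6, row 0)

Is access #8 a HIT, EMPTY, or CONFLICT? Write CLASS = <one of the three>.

CLASS = HIT

  [0] b0 r2: had r2 ⇒ H
  [1] b2 r0: had r0 ⇒ H
  [2] b0 r2: had r2 ⇒ H
  [3] b6 r1: no row ⇒ E
  [4] b4 r4: had r3 ⇒ C
  [5] b0 r3: had r2 ⇒ C
  [6] b4 r4: had r4 ⇒ H
  [7] b3 r3: no row ⇒ E
  [8] b0 r3: had r3 ⇒ H
  [9] b0 r2: had r3 ⇒ C
  [10] b2 r0: had r0 ⇒ H
  [11] b6 r0: had r1 ⇒ C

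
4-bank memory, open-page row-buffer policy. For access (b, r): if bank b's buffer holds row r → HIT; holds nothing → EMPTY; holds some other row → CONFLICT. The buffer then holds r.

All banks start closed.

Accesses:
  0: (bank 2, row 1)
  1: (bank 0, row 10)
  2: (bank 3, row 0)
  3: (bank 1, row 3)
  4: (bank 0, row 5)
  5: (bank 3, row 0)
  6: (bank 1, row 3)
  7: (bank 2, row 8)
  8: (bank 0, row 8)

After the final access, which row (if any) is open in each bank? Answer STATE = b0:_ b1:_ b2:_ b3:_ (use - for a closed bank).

STATE = b0:8 b1:3 b2:8 b3:0

  [0] b2 r1: no row ⇒ E
  [1] b0 r10: no row ⇒ E
  [2] b3 r0: no row ⇒ E
  [3] b1 r3: no row ⇒ E
  [4] b0 r5: had r10 ⇒ C
  [5] b3 r0: had r0 ⇒ H
  [6] b1 r3: had r3 ⇒ H
  [7] b2 r8: had r1 ⇒ C
  [8] b0 r8: had r5 ⇒ C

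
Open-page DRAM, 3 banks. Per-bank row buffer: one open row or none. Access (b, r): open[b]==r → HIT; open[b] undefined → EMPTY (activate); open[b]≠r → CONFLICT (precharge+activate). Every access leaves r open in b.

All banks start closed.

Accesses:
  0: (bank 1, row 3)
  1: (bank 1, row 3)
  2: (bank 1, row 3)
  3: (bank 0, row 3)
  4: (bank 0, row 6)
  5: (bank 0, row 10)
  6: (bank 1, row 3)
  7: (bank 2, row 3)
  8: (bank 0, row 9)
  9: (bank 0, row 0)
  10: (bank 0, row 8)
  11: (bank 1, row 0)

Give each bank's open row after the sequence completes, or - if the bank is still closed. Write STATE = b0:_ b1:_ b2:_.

  [0] b1 r3: no row ⇒ E
  [1] b1 r3: had r3 ⇒ H
  [2] b1 r3: had r3 ⇒ H
  [3] b0 r3: no row ⇒ E
  [4] b0 r6: had r3 ⇒ C
  [5] b0 r10: had r6 ⇒ C
  [6] b1 r3: had r3 ⇒ H
  [7] b2 r3: no row ⇒ E
  [8] b0 r9: had r10 ⇒ C
  [9] b0 r0: had r9 ⇒ C
  [10] b0 r8: had r0 ⇒ C
  [11] b1 r0: had r3 ⇒ C

STATE = b0:8 b1:0 b2:3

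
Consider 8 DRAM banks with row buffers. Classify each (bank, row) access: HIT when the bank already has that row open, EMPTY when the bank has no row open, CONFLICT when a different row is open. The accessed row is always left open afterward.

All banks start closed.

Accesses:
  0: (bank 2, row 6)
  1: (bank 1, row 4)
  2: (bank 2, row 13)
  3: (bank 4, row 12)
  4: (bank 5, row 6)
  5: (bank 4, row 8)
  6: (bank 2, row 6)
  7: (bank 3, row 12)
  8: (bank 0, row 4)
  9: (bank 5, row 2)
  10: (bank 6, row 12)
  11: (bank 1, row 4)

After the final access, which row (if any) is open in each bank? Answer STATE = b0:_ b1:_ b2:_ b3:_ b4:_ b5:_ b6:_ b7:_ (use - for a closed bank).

0: bank 2 row 6 — prev None → EMPTY
1: bank 1 row 4 — prev None → EMPTY
2: bank 2 row 13 — prev 6 → CONFLICT
3: bank 4 row 12 — prev None → EMPTY
4: bank 5 row 6 — prev None → EMPTY
5: bank 4 row 8 — prev 12 → CONFLICT
6: bank 2 row 6 — prev 13 → CONFLICT
7: bank 3 row 12 — prev None → EMPTY
8: bank 0 row 4 — prev None → EMPTY
9: bank 5 row 2 — prev 6 → CONFLICT
10: bank 6 row 12 — prev None → EMPTY
11: bank 1 row 4 — prev 4 → HIT

STATE = b0:4 b1:4 b2:6 b3:12 b4:8 b5:2 b6:12 b7:-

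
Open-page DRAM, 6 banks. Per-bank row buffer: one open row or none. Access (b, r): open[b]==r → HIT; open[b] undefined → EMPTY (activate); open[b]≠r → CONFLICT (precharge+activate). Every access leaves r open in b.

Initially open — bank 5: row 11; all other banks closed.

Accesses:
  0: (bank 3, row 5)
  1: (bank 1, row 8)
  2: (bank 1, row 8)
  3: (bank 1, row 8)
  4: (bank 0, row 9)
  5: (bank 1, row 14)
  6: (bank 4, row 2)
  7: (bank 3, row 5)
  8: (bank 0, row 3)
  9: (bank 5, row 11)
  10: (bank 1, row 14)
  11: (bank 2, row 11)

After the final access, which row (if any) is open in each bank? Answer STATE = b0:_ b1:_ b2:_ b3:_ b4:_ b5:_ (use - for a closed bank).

STATE = b0:3 b1:14 b2:11 b3:5 b4:2 b5:11

#0 (3,5) E
#1 (1,8) E
#2 (1,8) H  (was 8)
#3 (1,8) H  (was 8)
#4 (0,9) E
#5 (1,14) C  (was 8)
#6 (4,2) E
#7 (3,5) H  (was 5)
#8 (0,3) C  (was 9)
#9 (5,11) H  (was 11)
#10 (1,14) H  (was 14)
#11 (2,11) E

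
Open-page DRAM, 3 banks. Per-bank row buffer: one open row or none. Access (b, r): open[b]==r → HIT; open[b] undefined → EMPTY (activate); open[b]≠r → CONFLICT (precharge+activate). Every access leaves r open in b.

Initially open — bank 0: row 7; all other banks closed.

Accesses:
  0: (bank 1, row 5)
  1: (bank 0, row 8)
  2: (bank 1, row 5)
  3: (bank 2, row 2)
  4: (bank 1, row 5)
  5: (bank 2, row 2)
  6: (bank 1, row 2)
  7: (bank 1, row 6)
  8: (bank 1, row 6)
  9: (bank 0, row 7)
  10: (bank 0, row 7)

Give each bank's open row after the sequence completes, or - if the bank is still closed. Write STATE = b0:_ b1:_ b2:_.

step 0: bank1 None->5 [EMPTY]
step 1: bank0 7->8 [CONFLICT]
step 2: bank1 5->5 [HIT]
step 3: bank2 None->2 [EMPTY]
step 4: bank1 5->5 [HIT]
step 5: bank2 2->2 [HIT]
step 6: bank1 5->2 [CONFLICT]
step 7: bank1 2->6 [CONFLICT]
step 8: bank1 6->6 [HIT]
step 9: bank0 8->7 [CONFLICT]
step 10: bank0 7->7 [HIT]

STATE = b0:7 b1:6 b2:2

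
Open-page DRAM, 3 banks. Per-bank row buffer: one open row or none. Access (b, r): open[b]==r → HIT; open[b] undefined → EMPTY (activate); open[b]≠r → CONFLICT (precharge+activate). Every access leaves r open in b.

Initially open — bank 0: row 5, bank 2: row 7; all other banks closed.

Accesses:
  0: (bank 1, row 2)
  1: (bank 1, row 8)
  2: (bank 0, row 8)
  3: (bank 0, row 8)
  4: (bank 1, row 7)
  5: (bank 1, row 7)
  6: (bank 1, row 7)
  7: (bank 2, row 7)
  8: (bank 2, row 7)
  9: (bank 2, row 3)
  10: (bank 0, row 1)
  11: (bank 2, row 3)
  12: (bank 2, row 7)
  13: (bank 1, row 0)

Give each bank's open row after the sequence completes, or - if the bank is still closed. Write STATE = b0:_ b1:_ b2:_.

0: bank 1 row 2 — prev None → EMPTY
1: bank 1 row 8 — prev 2 → CONFLICT
2: bank 0 row 8 — prev 5 → CONFLICT
3: bank 0 row 8 — prev 8 → HIT
4: bank 1 row 7 — prev 8 → CONFLICT
5: bank 1 row 7 — prev 7 → HIT
6: bank 1 row 7 — prev 7 → HIT
7: bank 2 row 7 — prev 7 → HIT
8: bank 2 row 7 — prev 7 → HIT
9: bank 2 row 3 — prev 7 → CONFLICT
10: bank 0 row 1 — prev 8 → CONFLICT
11: bank 2 row 3 — prev 3 → HIT
12: bank 2 row 7 — prev 3 → CONFLICT
13: bank 1 row 0 — prev 7 → CONFLICT

STATE = b0:1 b1:0 b2:7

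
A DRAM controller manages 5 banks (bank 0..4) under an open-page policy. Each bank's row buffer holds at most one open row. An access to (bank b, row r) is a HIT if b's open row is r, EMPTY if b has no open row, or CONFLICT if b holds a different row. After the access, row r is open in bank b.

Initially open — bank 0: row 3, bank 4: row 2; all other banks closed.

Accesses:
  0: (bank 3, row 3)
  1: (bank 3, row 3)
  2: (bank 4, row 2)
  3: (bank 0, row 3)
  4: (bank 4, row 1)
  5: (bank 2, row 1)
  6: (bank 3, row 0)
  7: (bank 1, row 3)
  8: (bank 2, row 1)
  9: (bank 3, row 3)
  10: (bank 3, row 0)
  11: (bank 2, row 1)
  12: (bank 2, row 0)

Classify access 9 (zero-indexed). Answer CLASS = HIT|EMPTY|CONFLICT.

0: bank 3 row 3 — prev None → EMPTY
1: bank 3 row 3 — prev 3 → HIT
2: bank 4 row 2 — prev 2 → HIT
3: bank 0 row 3 — prev 3 → HIT
4: bank 4 row 1 — prev 2 → CONFLICT
5: bank 2 row 1 — prev None → EMPTY
6: bank 3 row 0 — prev 3 → CONFLICT
7: bank 1 row 3 — prev None → EMPTY
8: bank 2 row 1 — prev 1 → HIT
9: bank 3 row 3 — prev 0 → CONFLICT
10: bank 3 row 0 — prev 3 → CONFLICT
11: bank 2 row 1 — prev 1 → HIT
12: bank 2 row 0 — prev 1 → CONFLICT

CLASS = CONFLICT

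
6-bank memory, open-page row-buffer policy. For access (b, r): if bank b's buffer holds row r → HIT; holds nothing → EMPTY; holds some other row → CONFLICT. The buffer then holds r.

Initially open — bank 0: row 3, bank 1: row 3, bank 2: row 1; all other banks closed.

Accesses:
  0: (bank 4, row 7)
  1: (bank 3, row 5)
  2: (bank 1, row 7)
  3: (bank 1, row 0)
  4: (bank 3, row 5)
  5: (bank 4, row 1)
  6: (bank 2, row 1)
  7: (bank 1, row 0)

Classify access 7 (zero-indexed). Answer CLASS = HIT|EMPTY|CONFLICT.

step 0: bank4 None->7 [EMPTY]
step 1: bank3 None->5 [EMPTY]
step 2: bank1 3->7 [CONFLICT]
step 3: bank1 7->0 [CONFLICT]
step 4: bank3 5->5 [HIT]
step 5: bank4 7->1 [CONFLICT]
step 6: bank2 1->1 [HIT]
step 7: bank1 0->0 [HIT]

CLASS = HIT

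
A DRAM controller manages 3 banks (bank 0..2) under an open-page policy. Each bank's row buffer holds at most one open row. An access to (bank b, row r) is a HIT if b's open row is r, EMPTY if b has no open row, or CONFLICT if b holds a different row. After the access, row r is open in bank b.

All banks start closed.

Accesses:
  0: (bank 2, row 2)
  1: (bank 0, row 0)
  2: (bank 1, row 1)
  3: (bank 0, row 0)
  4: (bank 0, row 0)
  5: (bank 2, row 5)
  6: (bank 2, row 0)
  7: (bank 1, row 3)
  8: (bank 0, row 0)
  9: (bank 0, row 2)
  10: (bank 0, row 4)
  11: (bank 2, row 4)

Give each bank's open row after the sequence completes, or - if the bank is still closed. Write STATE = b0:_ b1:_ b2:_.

STATE = b0:4 b1:3 b2:4

step 0: bank2 None->2 [EMPTY]
step 1: bank0 None->0 [EMPTY]
step 2: bank1 None->1 [EMPTY]
step 3: bank0 0->0 [HIT]
step 4: bank0 0->0 [HIT]
step 5: bank2 2->5 [CONFLICT]
step 6: bank2 5->0 [CONFLICT]
step 7: bank1 1->3 [CONFLICT]
step 8: bank0 0->0 [HIT]
step 9: bank0 0->2 [CONFLICT]
step 10: bank0 2->4 [CONFLICT]
step 11: bank2 0->4 [CONFLICT]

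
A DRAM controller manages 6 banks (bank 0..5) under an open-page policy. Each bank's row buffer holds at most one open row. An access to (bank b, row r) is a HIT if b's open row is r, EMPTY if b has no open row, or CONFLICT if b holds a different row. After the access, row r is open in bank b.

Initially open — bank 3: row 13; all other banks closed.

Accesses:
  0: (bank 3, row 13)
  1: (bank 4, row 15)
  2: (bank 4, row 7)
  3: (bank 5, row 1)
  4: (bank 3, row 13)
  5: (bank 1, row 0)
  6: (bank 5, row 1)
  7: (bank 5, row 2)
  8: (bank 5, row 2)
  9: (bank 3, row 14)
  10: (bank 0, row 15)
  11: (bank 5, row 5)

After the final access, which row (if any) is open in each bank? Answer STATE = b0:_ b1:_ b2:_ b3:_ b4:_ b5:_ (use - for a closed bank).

STATE = b0:15 b1:0 b2:- b3:14 b4:7 b5:5

  [0] b3 r13: had r13 ⇒ H
  [1] b4 r15: no row ⇒ E
  [2] b4 r7: had r15 ⇒ C
  [3] b5 r1: no row ⇒ E
  [4] b3 r13: had r13 ⇒ H
  [5] b1 r0: no row ⇒ E
  [6] b5 r1: had r1 ⇒ H
  [7] b5 r2: had r1 ⇒ C
  [8] b5 r2: had r2 ⇒ H
  [9] b3 r14: had r13 ⇒ C
  [10] b0 r15: no row ⇒ E
  [11] b5 r5: had r2 ⇒ C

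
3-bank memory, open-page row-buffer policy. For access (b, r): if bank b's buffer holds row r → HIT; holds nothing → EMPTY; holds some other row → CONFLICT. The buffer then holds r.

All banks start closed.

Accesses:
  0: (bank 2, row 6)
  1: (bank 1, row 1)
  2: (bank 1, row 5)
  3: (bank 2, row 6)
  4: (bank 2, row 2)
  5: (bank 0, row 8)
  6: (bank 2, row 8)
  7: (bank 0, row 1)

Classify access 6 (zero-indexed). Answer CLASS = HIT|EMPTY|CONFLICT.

step 0: bank2 None->6 [EMPTY]
step 1: bank1 None->1 [EMPTY]
step 2: bank1 1->5 [CONFLICT]
step 3: bank2 6->6 [HIT]
step 4: bank2 6->2 [CONFLICT]
step 5: bank0 None->8 [EMPTY]
step 6: bank2 2->8 [CONFLICT]
step 7: bank0 8->1 [CONFLICT]

CLASS = CONFLICT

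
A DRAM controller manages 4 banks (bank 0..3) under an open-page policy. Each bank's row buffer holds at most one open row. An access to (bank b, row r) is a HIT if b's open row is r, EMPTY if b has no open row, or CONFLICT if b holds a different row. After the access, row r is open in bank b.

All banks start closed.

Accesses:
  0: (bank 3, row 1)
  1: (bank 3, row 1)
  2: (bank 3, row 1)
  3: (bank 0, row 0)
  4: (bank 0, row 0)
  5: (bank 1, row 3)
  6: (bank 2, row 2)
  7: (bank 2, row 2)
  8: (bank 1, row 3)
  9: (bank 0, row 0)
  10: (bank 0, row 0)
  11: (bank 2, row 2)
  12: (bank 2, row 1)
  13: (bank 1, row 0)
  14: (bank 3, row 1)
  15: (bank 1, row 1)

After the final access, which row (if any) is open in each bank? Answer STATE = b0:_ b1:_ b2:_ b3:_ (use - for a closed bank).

#0 (3,1) E
#1 (3,1) H  (was 1)
#2 (3,1) H  (was 1)
#3 (0,0) E
#4 (0,0) H  (was 0)
#5 (1,3) E
#6 (2,2) E
#7 (2,2) H  (was 2)
#8 (1,3) H  (was 3)
#9 (0,0) H  (was 0)
#10 (0,0) H  (was 0)
#11 (2,2) H  (was 2)
#12 (2,1) C  (was 2)
#13 (1,0) C  (was 3)
#14 (3,1) H  (was 1)
#15 (1,1) C  (was 0)

STATE = b0:0 b1:1 b2:1 b3:1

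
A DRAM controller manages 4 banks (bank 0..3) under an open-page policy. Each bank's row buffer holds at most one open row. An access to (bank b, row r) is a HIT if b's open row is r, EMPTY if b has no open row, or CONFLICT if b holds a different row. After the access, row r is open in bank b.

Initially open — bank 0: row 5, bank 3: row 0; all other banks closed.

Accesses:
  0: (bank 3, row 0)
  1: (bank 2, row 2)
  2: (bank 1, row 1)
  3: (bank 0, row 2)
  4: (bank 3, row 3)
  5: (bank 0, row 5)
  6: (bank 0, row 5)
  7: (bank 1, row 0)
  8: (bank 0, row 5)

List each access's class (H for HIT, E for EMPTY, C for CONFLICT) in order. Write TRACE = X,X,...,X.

#0 (3,0) H  (was 0)
#1 (2,2) E
#2 (1,1) E
#3 (0,2) C  (was 5)
#4 (3,3) C  (was 0)
#5 (0,5) C  (was 2)
#6 (0,5) H  (was 5)
#7 (1,0) C  (was 1)
#8 (0,5) H  (was 5)

TRACE = H,E,E,C,C,C,H,C,H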